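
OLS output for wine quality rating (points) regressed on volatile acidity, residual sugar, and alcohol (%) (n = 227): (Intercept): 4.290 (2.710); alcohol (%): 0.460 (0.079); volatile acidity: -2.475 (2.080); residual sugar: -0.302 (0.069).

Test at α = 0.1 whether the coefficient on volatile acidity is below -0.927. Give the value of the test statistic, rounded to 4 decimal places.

t = -0.7442

Read off: b = -2.475, SE = 2.080 for volatile acidity.
H₀: β₁ = -0.927 vs H₁: β₁ < -0.927.
t = (-2.475 − (-0.927)) / 2.080 = -0.7442.
df = n − k − 1 = 227 − 3 − 1 = 223.
One-sided p ≈ 0.2288, which is ≥ 0.1, so fail to reject H₀.
The data do not give significant evidence that the true slope on volatile acidity is below -0.927 points per unit, holding the other predictors fixed.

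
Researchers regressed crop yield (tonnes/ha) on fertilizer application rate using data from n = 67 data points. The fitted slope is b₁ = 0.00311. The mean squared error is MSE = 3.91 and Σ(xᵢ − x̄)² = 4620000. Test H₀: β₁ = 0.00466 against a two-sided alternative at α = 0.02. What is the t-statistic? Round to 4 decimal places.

t = -1.6849

SE(b₁) = √(MSE/Sₓₓ) = √(3.91/4620000) = 0.000919957.
t = (0.00311 − 0.00466) / 0.000919957 = -1.6849.
df = n − 2 = 65.
Two-sided p ≈ 0.0968, which is ≥ 0.02, so fail to reject H₀.
The data are consistent with a true slope of 0.00466 tonnes/ha per unit of fertilizer application rate.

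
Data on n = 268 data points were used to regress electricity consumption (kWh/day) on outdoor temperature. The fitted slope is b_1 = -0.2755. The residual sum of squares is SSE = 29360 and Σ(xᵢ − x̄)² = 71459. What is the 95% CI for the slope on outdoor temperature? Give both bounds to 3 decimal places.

MSE = SSE/(n − 2) = 29360/266 = 110.376.
SE(b_1) = √(MSE/Sₓₓ) = √(110.376/71459) = 0.0393015.
df = n − 2 = 266.
t* = t_{0.025, 266} = 1.968922.
Margin = t* × SE = 1.968922 × 0.0393015 = 0.07738.
CI: -0.2755 ± 0.07738 → (-0.353, -0.198).
With 95% confidence, each one-unit increase in outdoor temperature is associated with a change of between -0.353 and -0.198 kWh/day in electricity consumption.

(-0.353, -0.198)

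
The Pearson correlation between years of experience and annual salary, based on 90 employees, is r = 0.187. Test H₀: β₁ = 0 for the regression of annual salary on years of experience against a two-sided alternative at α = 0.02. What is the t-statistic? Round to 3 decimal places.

t = 1.786

t = r·√(n − 2)/√(1 − r²) = 0.187·√88/√0.965031 = 1.786.
df = n − 2 = 88.
Two-sided p ≈ 0.0776, which is ≥ 0.02, so fail to reject H₀.
The data do not give significant evidence of a linear association between years of experience and annual salary.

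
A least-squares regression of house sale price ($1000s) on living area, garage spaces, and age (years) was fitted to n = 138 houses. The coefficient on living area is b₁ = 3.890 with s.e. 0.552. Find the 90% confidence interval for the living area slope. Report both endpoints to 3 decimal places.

df = n − k − 1 = 138 − 3 − 1 = 134.
t* = t_{0.05, 134} = 1.656305.
Margin = t* × SE = 1.656305 × 0.552 = 0.91428.
CI: 3.890 ± 0.91428 → (2.976, 4.804).
With 90% confidence, each one-unit increase in living area is associated with a change of between 2.976 and 4.804 $1000s in house sale price, holding the other predictors fixed.

(2.976, 4.804)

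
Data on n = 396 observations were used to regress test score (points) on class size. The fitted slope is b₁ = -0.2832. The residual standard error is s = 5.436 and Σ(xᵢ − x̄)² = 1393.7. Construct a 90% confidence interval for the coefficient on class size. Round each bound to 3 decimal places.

(-0.523, -0.043)

SE(b₁) = s/√Sₓₓ = 5.436/√1393.7 = 0.145611.
df = n − 2 = 394.
t* = t_{0.05, 394} = 1.64873.
Margin = t* × SE = 1.64873 × 0.145611 = 0.24007.
CI: -0.2832 ± 0.24007 → (-0.523, -0.043).
With 90% confidence, each one-unit increase in class size is associated with a change of between -0.523 and -0.043 points in test score.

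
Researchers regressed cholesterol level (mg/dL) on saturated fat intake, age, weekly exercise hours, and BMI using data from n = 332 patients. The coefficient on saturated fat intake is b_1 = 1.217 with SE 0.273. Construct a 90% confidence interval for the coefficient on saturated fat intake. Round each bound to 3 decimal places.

df = n − k − 1 = 332 − 4 − 1 = 327.
t* = t_{0.05, 327} = 1.649527.
Margin = t* × SE = 1.649527 × 0.273 = 0.45032.
CI: 1.217 ± 0.45032 → (0.767, 1.667).
With 90% confidence, each one-unit increase in saturated fat intake is associated with a change of between 0.767 and 1.667 mg/dL in cholesterol level, holding the other predictors fixed.

(0.767, 1.667)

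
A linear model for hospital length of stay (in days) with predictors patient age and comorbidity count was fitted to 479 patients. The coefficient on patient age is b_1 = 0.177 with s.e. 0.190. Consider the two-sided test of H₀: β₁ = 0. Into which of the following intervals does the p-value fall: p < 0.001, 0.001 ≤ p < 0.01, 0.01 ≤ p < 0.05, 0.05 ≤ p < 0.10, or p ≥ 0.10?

t = 0.177 / 0.190 = 0.932.
df = n − k − 1 = 479 − 2 − 1 = 476.
Two-sided p = 2·P(T_{476} > |t|) ≈ 0.3520.
So p ≥ 0.10.

p ≥ 0.10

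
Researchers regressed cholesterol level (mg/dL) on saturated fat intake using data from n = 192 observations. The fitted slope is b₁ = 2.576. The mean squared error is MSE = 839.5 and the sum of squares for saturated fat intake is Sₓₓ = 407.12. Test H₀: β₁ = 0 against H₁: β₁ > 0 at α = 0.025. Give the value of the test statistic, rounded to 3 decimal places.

SE(b₁) = √(MSE/Sₓₓ) = √(839.5/407.12) = 1.43598.
t = 2.576 / 1.43598 = 1.794.
df = n − 2 = 190.
One-sided p ≈ 0.0372, which is ≥ 0.025, so fail to reject H₀.
The data do not give significant evidence that the true slope on saturated fat intake is positive.

t = 1.794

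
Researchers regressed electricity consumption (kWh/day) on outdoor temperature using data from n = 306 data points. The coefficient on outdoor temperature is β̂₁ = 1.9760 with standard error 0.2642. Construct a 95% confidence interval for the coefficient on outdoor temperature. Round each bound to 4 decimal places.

(1.4561, 2.4959)

df = n − 2 = 306 − 2 = 304.
t* = t_{0.025, 304} = 1.967798.
Margin = t* × SE = 1.967798 × 0.2642 = 0.519892.
CI: 1.9760 ± 0.519892 → (1.4561, 2.4959).
With 95% confidence, each one-unit increase in outdoor temperature is associated with a change of between 1.4561 and 2.4959 kWh/day in electricity consumption.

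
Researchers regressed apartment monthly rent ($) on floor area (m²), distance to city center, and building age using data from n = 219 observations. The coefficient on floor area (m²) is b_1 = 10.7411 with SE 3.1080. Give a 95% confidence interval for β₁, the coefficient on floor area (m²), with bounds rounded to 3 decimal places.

df = n − k − 1 = 219 − 3 − 1 = 215.
t* = t_{0.025, 215} = 1.971059.
Margin = t* × SE = 1.971059 × 3.1080 = 6.12605.
CI: 10.7411 ± 6.12605 → (4.615, 16.867).
With 95% confidence, each one-unit increase in floor area (m²) is associated with a change of between 4.615 and 16.867 $ in apartment monthly rent, holding the other predictors fixed.

(4.615, 16.867)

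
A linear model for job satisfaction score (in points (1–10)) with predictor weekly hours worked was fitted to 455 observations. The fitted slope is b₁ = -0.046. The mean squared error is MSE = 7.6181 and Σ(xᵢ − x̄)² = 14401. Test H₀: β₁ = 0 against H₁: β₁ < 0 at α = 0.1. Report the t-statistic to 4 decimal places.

t = -2.0000

SE(b₁) = √(MSE/Sₓₓ) = √(7.6181/14401) = 0.023.
t = -0.046 / 0.023 = -2.0000.
df = n − 2 = 453.
One-sided p ≈ 0.0230, which is < 0.1, so reject H₀.
There is evidence that the true slope on weekly hours worked is negative.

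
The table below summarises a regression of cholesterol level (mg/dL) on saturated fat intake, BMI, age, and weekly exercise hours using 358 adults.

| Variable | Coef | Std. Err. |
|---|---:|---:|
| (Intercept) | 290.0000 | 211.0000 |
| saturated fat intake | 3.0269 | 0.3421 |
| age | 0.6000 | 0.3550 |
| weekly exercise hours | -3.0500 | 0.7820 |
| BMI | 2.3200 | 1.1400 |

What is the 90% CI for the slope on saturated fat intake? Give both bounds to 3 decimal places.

Read off: b = 3.0269, SE = 0.3421 for saturated fat intake.
df = n − k − 1 = 358 − 4 − 1 = 353.
t* = t_{0.05, 353} = 1.649182.
Margin = t* × SE = 1.649182 × 0.3421 = 0.56419.
CI: 3.0269 ± 0.56419 → (2.463, 3.591).

(2.463, 3.591)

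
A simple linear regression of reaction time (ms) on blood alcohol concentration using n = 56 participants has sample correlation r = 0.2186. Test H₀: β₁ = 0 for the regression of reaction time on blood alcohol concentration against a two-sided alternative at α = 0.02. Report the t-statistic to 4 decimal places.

t = 1.6462

t = r·√(n − 2)/√(1 − r²) = 0.2186·√54/√0.952214 = 1.6462.
df = n − 2 = 54.
Two-sided p ≈ 0.1055, which is ≥ 0.02, so fail to reject H₀.
The data do not give significant evidence of a linear association between blood alcohol concentration and reaction time.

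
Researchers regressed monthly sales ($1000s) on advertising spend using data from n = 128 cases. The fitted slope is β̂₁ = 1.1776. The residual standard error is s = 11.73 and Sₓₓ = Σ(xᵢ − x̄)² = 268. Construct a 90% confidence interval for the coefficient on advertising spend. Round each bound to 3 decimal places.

SE(β̂₁) = s/√Sₓₓ = 11.73/√268 = 0.716524.
df = n − 2 = 126.
t* = t_{0.05, 126} = 1.657037.
Margin = t* × SE = 1.657037 × 0.716524 = 1.18731.
CI: 1.1776 ± 1.18731 → (-0.010, 2.365).
With 90% confidence, each one-unit increase in advertising spend is associated with a change of between -0.010 and 2.365 $1000s in monthly sales.

(-0.010, 2.365)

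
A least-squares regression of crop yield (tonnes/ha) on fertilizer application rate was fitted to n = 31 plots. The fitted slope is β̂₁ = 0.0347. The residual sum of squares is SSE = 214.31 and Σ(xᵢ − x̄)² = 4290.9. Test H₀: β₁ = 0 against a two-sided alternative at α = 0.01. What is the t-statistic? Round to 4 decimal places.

MSE = SSE/(n − 2) = 214.31/29 = 7.39.
SE(β̂₁) = √(MSE/Sₓₓ) = √(7.39/4290.9) = 0.0415.
t = 0.0347 / 0.0415 = 0.8361.
df = n − 2 = 29.
Two-sided p ≈ 0.4099, which is ≥ 0.01, so fail to reject H₀.
The data do not give significant evidence of an association between fertilizer application rate and crop yield.

t = 0.8361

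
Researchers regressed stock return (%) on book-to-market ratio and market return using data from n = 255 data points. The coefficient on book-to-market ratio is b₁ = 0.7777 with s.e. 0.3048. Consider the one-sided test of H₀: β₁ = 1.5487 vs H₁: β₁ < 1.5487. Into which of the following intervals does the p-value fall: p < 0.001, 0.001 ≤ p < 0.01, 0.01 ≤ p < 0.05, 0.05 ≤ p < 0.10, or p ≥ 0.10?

t = (0.7777 − 1.5487) / 0.3048 = -2.530.
df = n − k − 1 = 255 − 2 − 1 = 252.
One-sided p = P(T_{252} < t) ≈ 0.0060.
So 0.001 ≤ p < 0.01.

0.001 ≤ p < 0.01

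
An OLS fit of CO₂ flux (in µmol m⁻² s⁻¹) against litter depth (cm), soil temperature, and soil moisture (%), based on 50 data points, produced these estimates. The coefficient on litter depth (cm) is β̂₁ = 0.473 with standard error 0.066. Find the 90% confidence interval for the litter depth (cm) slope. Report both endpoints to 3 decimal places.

(0.362, 0.584)

df = n − k − 1 = 50 − 3 − 1 = 46.
t* = t_{0.05, 46} = 1.67866.
Margin = t* × SE = 1.67866 × 0.066 = 0.11079.
CI: 0.473 ± 0.11079 → (0.362, 0.584).
With 90% confidence, each one-unit increase in litter depth (cm) is associated with a change of between 0.362 and 0.584 µmol m⁻² s⁻¹ in CO₂ flux, holding the other predictors fixed.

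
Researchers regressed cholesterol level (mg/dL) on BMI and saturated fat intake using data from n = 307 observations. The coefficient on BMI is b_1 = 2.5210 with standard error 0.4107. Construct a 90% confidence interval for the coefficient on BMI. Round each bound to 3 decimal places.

df = n − k − 1 = 307 − 2 − 1 = 304.
t* = t_{0.05, 304} = 1.649881.
Margin = t* × SE = 1.649881 × 0.4107 = 0.67761.
CI: 2.5210 ± 0.67761 → (1.843, 3.199).
With 90% confidence, each one-unit increase in BMI is associated with a change of between 1.843 and 3.199 mg/dL in cholesterol level, holding the other predictors fixed.

(1.843, 3.199)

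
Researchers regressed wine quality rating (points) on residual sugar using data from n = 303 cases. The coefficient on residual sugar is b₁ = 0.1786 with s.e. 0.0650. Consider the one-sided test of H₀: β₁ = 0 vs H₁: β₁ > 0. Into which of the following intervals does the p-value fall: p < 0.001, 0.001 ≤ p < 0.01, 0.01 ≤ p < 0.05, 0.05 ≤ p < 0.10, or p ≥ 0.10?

t = 0.1786 / 0.0650 = 2.748.
df = n − 2 = 303 − 2 = 301.
One-sided p = P(T_{301} > t) ≈ 0.0032.
So 0.001 ≤ p < 0.01.

0.001 ≤ p < 0.01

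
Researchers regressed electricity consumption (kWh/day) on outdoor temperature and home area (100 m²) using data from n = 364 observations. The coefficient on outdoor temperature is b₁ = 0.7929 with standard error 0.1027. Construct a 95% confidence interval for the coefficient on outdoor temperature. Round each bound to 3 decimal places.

(0.591, 0.995)

df = n − k − 1 = 364 − 2 − 1 = 361.
t* = t_{0.025, 361} = 1.966557.
Margin = t* × SE = 1.966557 × 0.1027 = 0.20197.
CI: 0.7929 ± 0.20197 → (0.591, 0.995).
With 95% confidence, each one-unit increase in outdoor temperature is associated with a change of between 0.591 and 0.995 kWh/day in electricity consumption, holding the other predictors fixed.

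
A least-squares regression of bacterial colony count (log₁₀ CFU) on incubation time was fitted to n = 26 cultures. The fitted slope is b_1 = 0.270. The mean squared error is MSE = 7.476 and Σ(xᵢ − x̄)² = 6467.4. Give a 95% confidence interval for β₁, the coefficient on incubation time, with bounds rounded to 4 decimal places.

(0.1998, 0.3402)

SE(b_1) = √(MSE/Sₓₓ) = √(7.476/6467.4) = 0.0339993.
df = n − 2 = 24.
t* = t_{0.025, 24} = 2.063899.
Margin = t* × SE = 2.063899 × 0.0339993 = 0.070171.
CI: 0.270 ± 0.070171 → (0.1998, 0.3402).
With 95% confidence, each one-unit increase in incubation time is associated with a change of between 0.1998 and 0.3402 log₁₀ CFU in bacterial colony count.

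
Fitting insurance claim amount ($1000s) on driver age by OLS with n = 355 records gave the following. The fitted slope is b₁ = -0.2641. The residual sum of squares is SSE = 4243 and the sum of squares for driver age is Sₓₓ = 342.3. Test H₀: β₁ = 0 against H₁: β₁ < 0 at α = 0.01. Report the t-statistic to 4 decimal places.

MSE = SSE/(n − 2) = 4243/353 = 12.0198.
SE(b₁) = √(MSE/Sₓₓ) = √(12.0198/342.3) = 0.18739.
t = -0.2641 / 0.18739 = -1.4094.
df = n − 2 = 353.
One-sided p ≈ 0.0798, which is ≥ 0.01, so fail to reject H₀.
The data do not give significant evidence that the true slope on driver age is negative.

t = -1.4094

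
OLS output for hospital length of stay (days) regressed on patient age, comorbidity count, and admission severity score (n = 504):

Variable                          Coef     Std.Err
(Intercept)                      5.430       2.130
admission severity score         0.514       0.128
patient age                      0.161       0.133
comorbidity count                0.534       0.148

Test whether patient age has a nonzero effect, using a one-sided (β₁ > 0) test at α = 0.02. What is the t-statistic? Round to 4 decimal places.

t = 1.2105

Read off: b = 0.161, SE = 0.133 for patient age.
H₀: β₁ = 0 vs H₁: β₁ > 0.
t = 0.161 / 0.133 = 1.2105.
df = n − k − 1 = 504 − 3 − 1 = 500.
One-sided p ≈ 0.1133, which is ≥ 0.02, so fail to reject H₀.
The data do not give significant evidence that the true slope on patient age is positive, holding the other predictors fixed.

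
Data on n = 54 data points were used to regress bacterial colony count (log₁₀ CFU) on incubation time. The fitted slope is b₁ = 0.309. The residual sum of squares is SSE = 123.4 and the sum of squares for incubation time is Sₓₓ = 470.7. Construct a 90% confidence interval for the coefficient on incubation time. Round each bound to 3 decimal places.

MSE = SSE/(n − 2) = 123.4/52 = 2.37308.
SE(b₁) = √(MSE/Sₓₓ) = √(2.37308/470.7) = 0.0710042.
df = n − 2 = 52.
t* = t_{0.05, 52} = 1.674689.
Margin = t* × SE = 1.674689 × 0.0710042 = 0.11891.
CI: 0.309 ± 0.11891 → (0.190, 0.428).
With 90% confidence, each one-unit increase in incubation time is associated with a change of between 0.190 and 0.428 log₁₀ CFU in bacterial colony count.

(0.190, 0.428)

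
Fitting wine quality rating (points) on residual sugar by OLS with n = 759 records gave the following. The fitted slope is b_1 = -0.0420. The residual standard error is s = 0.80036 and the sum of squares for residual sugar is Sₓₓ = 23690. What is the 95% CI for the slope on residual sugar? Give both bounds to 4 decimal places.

(-0.0522, -0.0318)

SE(b_1) = s/√Sₓₓ = 0.80036/√23690 = 0.00519999.
df = n − 2 = 757.
t* = t_{0.025, 757} = 1.963103.
Margin = t* × SE = 1.963103 × 0.00519999 = 0.010208.
CI: -0.0420 ± 0.010208 → (-0.0522, -0.0318).
With 95% confidence, each one-unit increase in residual sugar is associated with a change of between -0.0522 and -0.0318 points in wine quality rating.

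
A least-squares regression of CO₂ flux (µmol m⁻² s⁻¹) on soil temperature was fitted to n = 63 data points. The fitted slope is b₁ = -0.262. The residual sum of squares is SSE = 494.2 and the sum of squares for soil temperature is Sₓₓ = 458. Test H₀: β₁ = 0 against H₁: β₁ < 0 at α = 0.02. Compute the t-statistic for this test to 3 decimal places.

MSE = SSE/(n − 2) = 494.2/61 = 8.10164.
SE(b₁) = √(MSE/Sₓₓ) = √(8.10164/458) = 0.133001.
t = -0.262 / 0.133001 = -1.970.
df = n − 2 = 61.
One-sided p ≈ 0.0267, which is ≥ 0.02, so fail to reject H₀.
The data do not give significant evidence that the true slope on soil temperature is negative.

t = -1.970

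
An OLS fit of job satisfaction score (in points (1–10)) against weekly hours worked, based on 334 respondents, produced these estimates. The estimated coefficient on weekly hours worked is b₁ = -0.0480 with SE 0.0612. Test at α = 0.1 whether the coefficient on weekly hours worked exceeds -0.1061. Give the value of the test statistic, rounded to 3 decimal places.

H₀: β₁ = -0.1061 vs H₁: β₁ > -0.1061.
t = (b₁ − β₁⁰)/SE = (-0.0480 − (-0.1061)) / 0.0612 = 0.949.
df = n − 2 = 334 − 2 = 332.
One-sided p ≈ 0.1716, which is ≥ 0.1, so fail to reject H₀.
The data do not give significant evidence that the true slope on weekly hours worked exceeds -0.1061 points (1–10) per unit.

t = 0.949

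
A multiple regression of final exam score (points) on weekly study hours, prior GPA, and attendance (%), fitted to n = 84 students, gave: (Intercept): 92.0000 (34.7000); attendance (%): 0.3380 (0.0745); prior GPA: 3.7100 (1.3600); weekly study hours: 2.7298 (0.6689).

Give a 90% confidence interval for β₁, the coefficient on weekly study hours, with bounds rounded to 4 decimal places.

(1.6167, 3.8429)

Read off: b = 2.7298, SE = 0.6689 for weekly study hours.
df = n − k − 1 = 84 − 3 − 1 = 80.
t* = t_{0.05, 80} = 1.664125.
Margin = t* × SE = 1.664125 × 0.6689 = 1.113133.
CI: 2.7298 ± 1.113133 → (1.6167, 3.8429).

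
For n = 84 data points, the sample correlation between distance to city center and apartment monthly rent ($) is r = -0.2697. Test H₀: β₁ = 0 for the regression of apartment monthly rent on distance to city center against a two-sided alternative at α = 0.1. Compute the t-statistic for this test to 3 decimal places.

t = r·√(n − 2)/√(1 − r²) = -0.2697·√82/√0.927262 = -2.536.
df = n − 2 = 82.
Two-sided p ≈ 0.0131, which is < 0.1, so reject H₀.
There is evidence of a linear association between distance to city center and apartment monthly rent.

t = -2.536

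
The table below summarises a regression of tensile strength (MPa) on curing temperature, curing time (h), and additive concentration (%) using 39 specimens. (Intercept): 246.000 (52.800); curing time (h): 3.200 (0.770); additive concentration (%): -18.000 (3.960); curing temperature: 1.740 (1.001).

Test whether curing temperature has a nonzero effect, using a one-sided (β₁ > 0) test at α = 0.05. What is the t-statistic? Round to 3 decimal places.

t = 1.738

Read off: b = 1.740, SE = 1.001 for curing temperature.
H₀: β₁ = 0 vs H₁: β₁ > 0.
t = 1.740 / 1.001 = 1.738.
df = n − k − 1 = 39 − 3 − 1 = 35.
One-sided p ≈ 0.0455, which is < 0.05, so reject H₀.
There is evidence that the true slope on curing temperature is positive, holding the other predictors fixed.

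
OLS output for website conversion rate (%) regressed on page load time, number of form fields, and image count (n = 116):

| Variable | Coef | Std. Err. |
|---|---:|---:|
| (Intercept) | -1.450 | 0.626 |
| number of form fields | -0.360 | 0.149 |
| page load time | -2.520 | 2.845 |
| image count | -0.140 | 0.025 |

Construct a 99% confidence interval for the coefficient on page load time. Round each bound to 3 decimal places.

(-9.975, 4.935)

Read off: b = -2.520, SE = 2.845 for page load time.
df = n − k − 1 = 116 − 3 − 1 = 112.
t* = t_{0.005, 112} = 2.62044.
Margin = t* × SE = 2.62044 × 2.845 = 7.45515.
CI: -2.520 ± 7.45515 → (-9.975, 4.935).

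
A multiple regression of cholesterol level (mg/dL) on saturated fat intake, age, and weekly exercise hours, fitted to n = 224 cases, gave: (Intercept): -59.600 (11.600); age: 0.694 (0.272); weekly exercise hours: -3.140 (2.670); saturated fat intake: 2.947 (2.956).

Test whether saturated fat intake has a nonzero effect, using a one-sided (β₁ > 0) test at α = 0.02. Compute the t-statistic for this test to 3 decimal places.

Read off: b = 2.947, SE = 2.956 for saturated fat intake.
H₀: β₁ = 0 vs H₁: β₁ > 0.
t = 2.947 / 2.956 = 0.997.
df = n − k − 1 = 224 − 3 − 1 = 220.
One-sided p ≈ 0.1599, which is ≥ 0.02, so fail to reject H₀.
The data do not give significant evidence that the true slope on saturated fat intake is positive, holding the other predictors fixed.

t = 0.997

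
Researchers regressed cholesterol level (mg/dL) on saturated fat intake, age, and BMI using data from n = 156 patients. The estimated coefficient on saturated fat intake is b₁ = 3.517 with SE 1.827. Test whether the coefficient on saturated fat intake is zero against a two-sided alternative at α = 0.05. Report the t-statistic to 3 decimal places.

t = 1.925

H₀: β₁ = 0 vs H₁: β₁ ≠ 0.
t = (b₁ − β₁⁰)/SE = 3.517 / 1.827 = 1.925.
df = n − k − 1 = 156 − 3 − 1 = 152.
Two-sided p ≈ 0.0561, which is ≥ 0.05, so fail to reject H₀.
The data do not give significant evidence of an association between saturated fat intake and cholesterol level, after adjusting for the other predictors.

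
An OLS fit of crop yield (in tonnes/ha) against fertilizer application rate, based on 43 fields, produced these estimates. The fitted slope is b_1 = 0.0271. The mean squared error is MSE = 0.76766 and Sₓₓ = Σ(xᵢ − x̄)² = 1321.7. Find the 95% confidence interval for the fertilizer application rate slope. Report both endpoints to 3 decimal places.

(-0.022, 0.076)

SE(b_1) = √(MSE/Sₓₓ) = √(0.76766/1321.7) = 0.0241001.
df = n − 2 = 41.
t* = t_{0.025, 41} = 2.019541.
Margin = t* × SE = 2.019541 × 0.0241001 = 0.04867.
CI: 0.0271 ± 0.04867 → (-0.022, 0.076).
With 95% confidence, each one-unit increase in fertilizer application rate is associated with a change of between -0.022 and 0.076 tonnes/ha in crop yield.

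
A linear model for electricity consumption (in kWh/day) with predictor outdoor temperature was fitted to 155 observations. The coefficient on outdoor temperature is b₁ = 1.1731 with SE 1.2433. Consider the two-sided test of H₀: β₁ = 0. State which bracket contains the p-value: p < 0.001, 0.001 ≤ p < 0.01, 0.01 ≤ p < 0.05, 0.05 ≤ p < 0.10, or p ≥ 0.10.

p ≥ 0.10

t = 1.1731 / 1.2433 = 0.944.
df = n − 2 = 155 − 2 = 153.
Two-sided p = 2·P(T_{153} > |t|) ≈ 0.3469.
So p ≥ 0.10.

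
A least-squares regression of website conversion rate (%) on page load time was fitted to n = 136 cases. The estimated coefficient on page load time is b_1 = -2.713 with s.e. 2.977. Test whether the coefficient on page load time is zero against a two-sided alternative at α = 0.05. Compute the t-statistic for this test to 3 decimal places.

t = -0.911

H₀: β₁ = 0 vs H₁: β₁ ≠ 0.
t = (b_1 − β₁⁰)/SE = -2.713 / 2.977 = -0.911.
df = n − 2 = 136 − 2 = 134.
Two-sided p ≈ 0.3638, which is ≥ 0.05, so fail to reject H₀.
The data do not give significant evidence of an association between page load time and website conversion rate.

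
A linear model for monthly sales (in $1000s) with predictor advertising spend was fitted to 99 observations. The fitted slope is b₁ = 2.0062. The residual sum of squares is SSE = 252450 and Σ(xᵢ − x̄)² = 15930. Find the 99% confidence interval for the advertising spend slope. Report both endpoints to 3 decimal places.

(0.944, 3.068)

MSE = SSE/(n − 2) = 252450/97 = 2602.58.
SE(b₁) = √(MSE/Sₓₓ) = √(2602.58/15930) = 0.404198.
df = n − 2 = 97.
t* = t_{0.005, 97} = 2.627468.
Margin = t* × SE = 2.627468 × 0.404198 = 1.06202.
CI: 2.0062 ± 1.06202 → (0.944, 3.068).
With 99% confidence, each one-unit increase in advertising spend is associated with a change of between 0.944 and 3.068 $1000s in monthly sales.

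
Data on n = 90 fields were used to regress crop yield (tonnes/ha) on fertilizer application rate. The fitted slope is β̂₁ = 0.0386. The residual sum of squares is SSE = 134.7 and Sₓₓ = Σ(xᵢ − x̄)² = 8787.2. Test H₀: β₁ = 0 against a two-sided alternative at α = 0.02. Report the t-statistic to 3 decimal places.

t = 2.925

MSE = SSE/(n − 2) = 134.7/88 = 1.53068.
SE(β̂₁) = √(MSE/Sₓₓ) = √(1.53068/8787.2) = 0.0131983.
t = 0.0386 / 0.0131983 = 2.925.
df = n − 2 = 88.
Two-sided p ≈ 0.0044, which is < 0.02, so reject H₀.
There is evidence that fertilizer application rate is associated with crop yield.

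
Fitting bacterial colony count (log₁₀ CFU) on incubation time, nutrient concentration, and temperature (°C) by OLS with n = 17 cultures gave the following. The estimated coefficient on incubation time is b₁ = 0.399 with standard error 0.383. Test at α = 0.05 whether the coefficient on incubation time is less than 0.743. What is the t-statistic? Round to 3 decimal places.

t = -0.898

H₀: β₁ = 0.743 vs H₁: β₁ < 0.743.
t = (b₁ − β₁⁰)/SE = (0.399 − 0.743) / 0.383 = -0.898.
df = n − k − 1 = 17 − 3 − 1 = 13.
One-sided p ≈ 0.1927, which is ≥ 0.05, so fail to reject H₀.
The data do not give significant evidence that the true slope on incubation time is below 0.743 log₁₀ CFU per unit, holding the other predictors fixed.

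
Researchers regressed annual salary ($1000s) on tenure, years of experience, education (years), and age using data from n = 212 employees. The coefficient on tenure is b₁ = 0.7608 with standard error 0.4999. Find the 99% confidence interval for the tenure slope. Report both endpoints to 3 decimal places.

df = n − k − 1 = 212 − 4 − 1 = 207.
t* = t_{0.005, 207} = 2.599788.
Margin = t* × SE = 2.599788 × 0.4999 = 1.29963.
CI: 0.7608 ± 1.29963 → (-0.539, 2.060).
With 99% confidence, each one-unit increase in tenure is associated with a change of between -0.539 and 2.060 $1000s in annual salary, holding the other predictors fixed.

(-0.539, 2.060)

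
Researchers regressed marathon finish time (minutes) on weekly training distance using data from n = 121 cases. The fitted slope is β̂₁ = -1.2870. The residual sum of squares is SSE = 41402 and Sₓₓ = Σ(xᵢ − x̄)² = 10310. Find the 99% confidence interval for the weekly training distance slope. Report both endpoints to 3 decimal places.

MSE = SSE/(n − 2) = 41402/119 = 347.916.
SE(β̂₁) = √(MSE/Sₓₓ) = √(347.916/10310) = 0.183699.
df = n − 2 = 119.
t* = t_{0.005, 119} = 2.617776.
Margin = t* × SE = 2.617776 × 0.183699 = 0.48088.
CI: -1.2870 ± 0.48088 → (-1.768, -0.806).
With 99% confidence, each one-unit increase in weekly training distance is associated with a change of between -1.768 and -0.806 minutes in marathon finish time.

(-1.768, -0.806)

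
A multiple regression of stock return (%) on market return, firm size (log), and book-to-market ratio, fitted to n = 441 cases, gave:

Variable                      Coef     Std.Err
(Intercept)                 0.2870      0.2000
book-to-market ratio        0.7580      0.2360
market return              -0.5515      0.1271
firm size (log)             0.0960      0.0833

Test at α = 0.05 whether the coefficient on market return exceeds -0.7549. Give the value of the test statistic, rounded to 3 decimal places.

Read off: b = -0.5515, SE = 0.1271 for market return.
H₀: β₁ = -0.7549 vs H₁: β₁ > -0.7549.
t = (-0.5515 − (-0.7549)) / 0.1271 = 1.600.
df = n − k − 1 = 441 − 3 − 1 = 437.
One-sided p ≈ 0.0551, which is ≥ 0.05, so fail to reject H₀.
The data do not give significant evidence that the true slope on market return exceeds -0.7549 % per unit, holding the other predictors fixed.

t = 1.600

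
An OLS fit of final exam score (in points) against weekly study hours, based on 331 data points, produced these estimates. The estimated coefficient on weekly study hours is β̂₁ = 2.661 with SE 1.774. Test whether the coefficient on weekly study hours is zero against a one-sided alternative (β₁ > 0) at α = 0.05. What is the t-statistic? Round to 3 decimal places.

H₀: β₁ = 0 vs H₁: β₁ > 0.
t = (β̂₁ − β₁⁰)/SE = 2.661 / 1.774 = 1.500.
df = n − 2 = 331 − 2 = 329.
One-sided p ≈ 0.0673, which is ≥ 0.05, so fail to reject H₀.
The data do not give significant evidence that the true slope on weekly study hours is positive.

t = 1.500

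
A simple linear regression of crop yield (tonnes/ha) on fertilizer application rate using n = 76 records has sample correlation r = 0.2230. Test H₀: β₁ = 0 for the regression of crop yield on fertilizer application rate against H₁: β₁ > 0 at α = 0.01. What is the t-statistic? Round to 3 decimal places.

t = r·√(n − 2)/√(1 − r²) = 0.2230·√74/√0.950271 = 1.968.
df = n − 2 = 74.
One-sided p ≈ 0.0264, which is ≥ 0.01, so fail to reject H₀.
The data do not give significant evidence of a linear association between fertilizer application rate and crop yield.

t = 1.968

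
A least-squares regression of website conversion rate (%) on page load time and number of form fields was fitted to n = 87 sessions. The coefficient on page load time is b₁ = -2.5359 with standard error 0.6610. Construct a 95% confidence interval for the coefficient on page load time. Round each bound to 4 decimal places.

(-3.8504, -1.2214)

df = n − k − 1 = 87 − 2 − 1 = 84.
t* = t_{0.025, 84} = 1.98861.
Margin = t* × SE = 1.98861 × 0.6610 = 1.314471.
CI: -2.5359 ± 1.314471 → (-3.8504, -1.2214).
With 95% confidence, each one-unit increase in page load time is associated with a change of between -3.8504 and -1.2214 % in website conversion rate, holding the other predictors fixed.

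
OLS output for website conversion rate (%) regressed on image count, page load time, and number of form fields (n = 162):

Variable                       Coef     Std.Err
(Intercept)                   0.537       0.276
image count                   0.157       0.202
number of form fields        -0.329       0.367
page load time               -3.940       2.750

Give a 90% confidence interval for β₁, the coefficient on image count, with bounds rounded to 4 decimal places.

Read off: b = 0.157, SE = 0.202 for image count.
df = n − k − 1 = 162 − 3 − 1 = 158.
t* = t_{0.05, 158} = 1.654555.
Margin = t* × SE = 1.654555 × 0.202 = 0.334220.
CI: 0.157 ± 0.334220 → (-0.1772, 0.4912).

(-0.1772, 0.4912)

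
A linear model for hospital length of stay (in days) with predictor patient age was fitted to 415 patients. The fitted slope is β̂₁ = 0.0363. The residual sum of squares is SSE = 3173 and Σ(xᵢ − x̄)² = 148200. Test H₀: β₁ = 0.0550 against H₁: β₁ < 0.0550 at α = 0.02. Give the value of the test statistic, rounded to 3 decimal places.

t = -2.597

MSE = SSE/(n − 2) = 3173/413 = 7.68281.
SE(β̂₁) = √(MSE/Sₓₓ) = √(7.68281/148200) = 0.00720006.
t = (0.0363 − 0.0550) / 0.00720006 = -2.597.
df = n − 2 = 413.
One-sided p ≈ 0.0049, which is < 0.02, so reject H₀.
There is evidence that the true slope on patient age is below 0.0550 days per unit.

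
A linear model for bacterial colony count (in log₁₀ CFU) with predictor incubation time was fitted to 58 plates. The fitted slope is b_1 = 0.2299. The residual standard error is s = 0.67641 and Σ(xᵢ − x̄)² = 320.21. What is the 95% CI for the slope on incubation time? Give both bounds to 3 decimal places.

(0.154, 0.306)

SE(b_1) = s/√Sₓₓ = 0.67641/√320.21 = 0.0378001.
df = n − 2 = 56.
t* = t_{0.025, 56} = 2.003241.
Margin = t* × SE = 2.003241 × 0.0378001 = 0.07572.
CI: 0.2299 ± 0.07572 → (0.154, 0.306).
With 95% confidence, each one-unit increase in incubation time is associated with a change of between 0.154 and 0.306 log₁₀ CFU in bacterial colony count.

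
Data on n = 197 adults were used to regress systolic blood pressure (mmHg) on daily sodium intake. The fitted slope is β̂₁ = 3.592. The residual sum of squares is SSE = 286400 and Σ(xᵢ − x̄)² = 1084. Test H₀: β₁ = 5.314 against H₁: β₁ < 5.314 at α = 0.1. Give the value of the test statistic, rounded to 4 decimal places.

t = -1.4794

MSE = SSE/(n − 2) = 286400/195 = 1468.72.
SE(β̂₁) = √(MSE/Sₓₓ) = √(1468.72/1084) = 1.164.
t = (3.592 − 5.314) / 1.164 = -1.4794.
df = n − 2 = 195.
One-sided p ≈ 0.0703, which is < 0.1, so reject H₀.
There is evidence that the true slope on daily sodium intake is below 5.314 mmHg per unit.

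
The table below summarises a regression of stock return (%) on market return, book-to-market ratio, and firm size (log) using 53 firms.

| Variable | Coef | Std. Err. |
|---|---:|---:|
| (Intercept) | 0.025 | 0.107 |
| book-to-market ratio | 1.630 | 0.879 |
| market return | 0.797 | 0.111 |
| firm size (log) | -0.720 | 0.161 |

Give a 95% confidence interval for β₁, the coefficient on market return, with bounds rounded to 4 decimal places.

Read off: b = 0.797, SE = 0.111 for market return.
df = n − k − 1 = 53 − 3 − 1 = 49.
t* = t_{0.025, 49} = 2.009575.
Margin = t* × SE = 2.009575 × 0.111 = 0.223063.
CI: 0.797 ± 0.223063 → (0.5739, 1.0201).

(0.5739, 1.0201)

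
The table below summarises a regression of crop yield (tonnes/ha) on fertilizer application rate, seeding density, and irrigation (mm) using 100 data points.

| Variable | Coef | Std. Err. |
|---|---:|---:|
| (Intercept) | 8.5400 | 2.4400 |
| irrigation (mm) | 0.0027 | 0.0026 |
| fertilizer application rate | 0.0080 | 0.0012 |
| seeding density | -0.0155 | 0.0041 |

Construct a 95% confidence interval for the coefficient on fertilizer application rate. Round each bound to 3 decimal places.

Read off: b = 0.0080, SE = 0.0012 for fertilizer application rate.
df = n − k − 1 = 100 − 3 − 1 = 96.
t* = t_{0.025, 96} = 1.984984.
Margin = t* × SE = 1.984984 × 0.0012 = 0.00238.
CI: 0.0080 ± 0.00238 → (0.006, 0.010).

(0.006, 0.010)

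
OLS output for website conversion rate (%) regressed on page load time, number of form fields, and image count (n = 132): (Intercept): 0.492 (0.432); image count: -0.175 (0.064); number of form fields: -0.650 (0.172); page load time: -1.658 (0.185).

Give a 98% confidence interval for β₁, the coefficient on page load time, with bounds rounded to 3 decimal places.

Read off: b = -1.658, SE = 0.185 for page load time.
df = n − k − 1 = 132 − 3 − 1 = 128.
t* = t_{0.01, 128} = 2.355834.
Margin = t* × SE = 2.355834 × 0.185 = 0.43583.
CI: -1.658 ± 0.43583 → (-2.094, -1.222).

(-2.094, -1.222)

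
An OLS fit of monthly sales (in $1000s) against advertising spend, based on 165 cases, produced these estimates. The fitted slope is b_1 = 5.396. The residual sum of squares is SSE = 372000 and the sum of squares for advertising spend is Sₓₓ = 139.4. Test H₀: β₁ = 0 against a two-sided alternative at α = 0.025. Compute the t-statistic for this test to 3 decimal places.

t = 1.334

MSE = SSE/(n − 2) = 372000/163 = 2282.21.
SE(b_1) = √(MSE/Sₓₓ) = √(2282.21/139.4) = 4.04619.
t = 5.396 / 4.04619 = 1.334.
df = n − 2 = 163.
Two-sided p ≈ 0.1842, which is ≥ 0.025, so fail to reject H₀.
The data do not give significant evidence of an association between advertising spend and monthly sales.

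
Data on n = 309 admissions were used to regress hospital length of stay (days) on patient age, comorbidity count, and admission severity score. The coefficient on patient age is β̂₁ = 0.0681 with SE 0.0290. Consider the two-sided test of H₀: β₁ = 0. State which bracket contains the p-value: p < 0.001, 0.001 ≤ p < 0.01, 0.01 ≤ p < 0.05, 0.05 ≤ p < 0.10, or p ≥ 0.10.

t = 0.0681 / 0.0290 = 2.348.
df = n − k − 1 = 309 − 3 − 1 = 305.
Two-sided p = 2·P(T_{305} > |t|) ≈ 0.0195.
So 0.01 ≤ p < 0.05.

0.01 ≤ p < 0.05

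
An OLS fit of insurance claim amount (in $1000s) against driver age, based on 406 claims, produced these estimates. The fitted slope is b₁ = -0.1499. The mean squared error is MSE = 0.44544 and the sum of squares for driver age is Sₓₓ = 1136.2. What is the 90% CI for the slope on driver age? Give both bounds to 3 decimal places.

(-0.183, -0.117)

SE(b₁) = √(MSE/Sₓₓ) = √(0.44544/1136.2) = 0.0198001.
df = n − 2 = 404.
t* = t_{0.05, 404} = 1.648634.
Margin = t* × SE = 1.648634 × 0.0198001 = 0.03264.
CI: -0.1499 ± 0.03264 → (-0.183, -0.117).
With 90% confidence, each one-unit increase in driver age is associated with a change of between -0.183 and -0.117 $1000s in insurance claim amount.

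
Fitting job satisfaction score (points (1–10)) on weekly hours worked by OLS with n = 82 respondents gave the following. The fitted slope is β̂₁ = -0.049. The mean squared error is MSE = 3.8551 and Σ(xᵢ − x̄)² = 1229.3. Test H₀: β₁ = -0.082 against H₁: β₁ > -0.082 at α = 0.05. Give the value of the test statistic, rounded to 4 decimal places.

t = 0.5893

SE(β̂₁) = √(MSE/Sₓₓ) = √(3.8551/1229.3) = 0.0560001.
t = (-0.049 − (-0.082)) / 0.0560001 = 0.5893.
df = n − 2 = 80.
One-sided p ≈ 0.2787, which is ≥ 0.05, so fail to reject H₀.
The data do not give significant evidence that the true slope on weekly hours worked exceeds -0.082 points (1–10) per unit.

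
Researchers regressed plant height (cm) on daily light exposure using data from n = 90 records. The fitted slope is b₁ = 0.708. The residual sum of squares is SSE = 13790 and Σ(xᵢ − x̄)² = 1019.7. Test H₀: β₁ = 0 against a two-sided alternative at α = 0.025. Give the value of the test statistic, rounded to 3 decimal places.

t = 1.806

MSE = SSE/(n − 2) = 13790/88 = 156.705.
SE(b₁) = √(MSE/Sₓₓ) = √(156.705/1019.7) = 0.392017.
t = 0.708 / 0.392017 = 1.806.
df = n − 2 = 88.
Two-sided p ≈ 0.0743, which is ≥ 0.025, so fail to reject H₀.
The data do not give significant evidence of an association between daily light exposure and plant height.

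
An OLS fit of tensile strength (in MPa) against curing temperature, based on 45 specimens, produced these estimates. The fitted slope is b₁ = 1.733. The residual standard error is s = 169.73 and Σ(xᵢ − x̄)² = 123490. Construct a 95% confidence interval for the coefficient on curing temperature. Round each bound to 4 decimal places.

SE(b₁) = s/√Sₓₓ = 169.73/√123490 = 0.482995.
df = n − 2 = 43.
t* = t_{0.025, 43} = 2.016692.
Margin = t* × SE = 2.016692 × 0.482995 = 0.974052.
CI: 1.733 ± 0.974052 → (0.7589, 2.7071).
With 95% confidence, each one-unit increase in curing temperature is associated with a change of between 0.7589 and 2.7071 MPa in tensile strength.

(0.7589, 2.7071)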